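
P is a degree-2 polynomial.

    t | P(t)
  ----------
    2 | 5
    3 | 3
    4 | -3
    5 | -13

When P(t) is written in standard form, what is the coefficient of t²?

-2

First differences: -2, -6, -10. Second differences: -4, -4.
Level-2 differences are constant, so P has degree 2.
Fitting a degree-2 polynomial gives P(t) = -2t² + 8t - 3.
The coefficient of t² is -2.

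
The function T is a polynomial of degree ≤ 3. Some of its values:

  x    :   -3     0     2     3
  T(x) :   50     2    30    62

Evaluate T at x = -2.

Write T(x) = ax³ + bx² + cx + d; the 4 given values yield a linear system in the 4 coefficients.
Solving, the leading coefficient vanishes, and T(x) = 6x² + 2x + 2.
Then T(-2) = 22.

22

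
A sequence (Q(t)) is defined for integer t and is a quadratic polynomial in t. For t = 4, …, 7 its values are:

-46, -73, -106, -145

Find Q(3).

-25

First differences: -27, -33, -39. Second differences: -6, -6.
Level-2 differences are constant, so Q has degree 2.
Fitting a degree-2 polynomial gives Q(t) = -3t² + 2.
Then Q(3) = -25.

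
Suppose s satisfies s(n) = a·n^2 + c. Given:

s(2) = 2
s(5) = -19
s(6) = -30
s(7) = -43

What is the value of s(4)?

From s(2) = 2 and s(5) = -19: 4a + c = 2 and 25a + c = -19.
Subtracting: 21a = -21, so a = -1; then c = 2 − (-1)·4 = 6.
So s(n) = -1n² + 6, and s(4) = -10.

-10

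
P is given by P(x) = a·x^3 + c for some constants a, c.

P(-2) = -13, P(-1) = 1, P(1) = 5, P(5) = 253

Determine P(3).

57

From P(-2) = -13 and P(-1) = 1: -8a + c = -13 and -1a + c = 1.
Subtracting: 7a = 14, so a = 2; then c = -13 − 2·(-8) = 3.
So P(x) = 2x³ + 3, and P(3) = 57.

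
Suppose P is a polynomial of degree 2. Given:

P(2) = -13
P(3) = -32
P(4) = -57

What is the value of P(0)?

7

Write P(t) = at² + bt + c; the 3 given values yield a linear system in the 3 coefficients.
Solving, P(t) = -3t² - 4t + 7.
Then P(0) = 7.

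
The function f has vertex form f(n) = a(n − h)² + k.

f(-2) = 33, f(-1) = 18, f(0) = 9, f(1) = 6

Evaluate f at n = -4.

81

First differences -15, -9, -3; second difference 6 = 2a, so a = 3.
Expanding, the n-coefficient is −2ah = -6h; matching it to the data gives h = 1, and then k = 6.
So f(n) = 3(n − 1)² + 6.
f(-4) = 3·(-5)² + 6 = 81.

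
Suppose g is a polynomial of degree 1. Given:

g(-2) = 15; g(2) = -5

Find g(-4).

Write g(t) = at + b; the 2 given values yield a linear system in the 2 coefficients.
Solving, g(t) = -5t + 5.
Then g(-4) = 25.

25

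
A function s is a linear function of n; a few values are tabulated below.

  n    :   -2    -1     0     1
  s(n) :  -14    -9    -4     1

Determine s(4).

First differences: 5, 5, 5.
Level-1 differences are constant, so s has degree 1.
Fitting a degree-1 polynomial gives s(n) = 5n - 4.
Then s(4) = 16.

16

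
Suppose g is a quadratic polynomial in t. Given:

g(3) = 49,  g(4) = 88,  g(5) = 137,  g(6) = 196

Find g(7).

First differences: 39, 49, 59. Second differences: 10, 10.
Level-2 differences are constant, so g has degree 2.
Extending the table by one column gives the next first difference 69, so g(7) = 196 + 69 = 265.

265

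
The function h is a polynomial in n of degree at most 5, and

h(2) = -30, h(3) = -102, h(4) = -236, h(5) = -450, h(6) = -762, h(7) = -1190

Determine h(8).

-1752

First differences: -72, -134, -214, -312, -428. Second differences: -62, -80, -98, -116. Third differences: -18, -18, -18.
Level-3 differences are constant, so h has degree 3.
Fitting a degree-3 polynomial gives h(n) = -3n³ - 4n² + 5n.
Then h(8) = -1752.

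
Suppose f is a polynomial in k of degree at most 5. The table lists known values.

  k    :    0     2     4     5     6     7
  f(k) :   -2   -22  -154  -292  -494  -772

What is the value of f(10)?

-2182

Write f(k) = ak^5 + bk^4 + ck³ + dk² + ek + p; the 6 given values yield a linear system in the 6 coefficients.
Solving, the top 2 coefficients vanish, and f(k) = -2k³ - 2k² + 2k - 2.
Then f(10) = -2182.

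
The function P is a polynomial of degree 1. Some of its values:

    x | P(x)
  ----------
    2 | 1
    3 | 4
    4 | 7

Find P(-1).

-8

First differences: 3, 3.
Level-1 differences are constant, so P has degree 1.
Fitting a degree-1 polynomial gives P(x) = 3x - 5.
Then P(-1) = -8.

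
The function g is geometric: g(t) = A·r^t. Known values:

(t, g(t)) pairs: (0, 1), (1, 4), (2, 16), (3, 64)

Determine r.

Consecutive ratio: 4/1 = 4, and 16/4 = 4, so r = 4.
Then A·4^0 = 1 gives A = 1, and g(t) = 1·4^t.

4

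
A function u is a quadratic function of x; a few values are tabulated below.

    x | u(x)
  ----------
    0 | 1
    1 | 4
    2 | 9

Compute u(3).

Write u(x) = ax² + bx + c; the 3 given values yield a linear system in the 3 coefficients.
Solving, u(x) = x² + 2x + 1.
Then u(3) = 16.

16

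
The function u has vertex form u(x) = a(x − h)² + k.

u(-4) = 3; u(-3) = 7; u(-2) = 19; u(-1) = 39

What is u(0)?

First differences 4, 12, 20; second difference 8 = 2a, so a = 4.
Expanding, the x-coefficient is −2ah = -8h; matching it to the data gives h = -4, and then k = 3.
So u(x) = 4(x + 4)² + 3.
u(0) = 4·4² + 3 = 67.

67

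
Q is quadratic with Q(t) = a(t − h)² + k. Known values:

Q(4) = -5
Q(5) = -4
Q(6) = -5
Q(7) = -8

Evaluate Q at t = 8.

First differences 1, -1, -3; second difference -2 = 2a, so a = -1.
Expanding, the t-coefficient is −2ah = 2h; matching it to the data gives h = 5, and then k = -4.
So Q(t) = -1(t − 5)² − 4.
Q(8) = -1·3² − 4 = -13.

-13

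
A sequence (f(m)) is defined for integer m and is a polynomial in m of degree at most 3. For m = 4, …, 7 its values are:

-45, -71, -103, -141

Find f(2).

First differences: -26, -32, -38. Second differences: -6, -6.
Level-2 differences are constant, so f has degree 2.
Fitting a degree-2 polynomial gives f(m) = -3m² + m - 1.
Then f(2) = -11.

-11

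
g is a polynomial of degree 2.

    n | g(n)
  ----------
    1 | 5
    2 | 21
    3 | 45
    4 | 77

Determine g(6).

165

Write g(n) = an² + bn + c; the 4 given values yield a linear system in the 3 coefficients.
Solving, g(n) = 4n² + 4n - 3.
Then g(6) = 165.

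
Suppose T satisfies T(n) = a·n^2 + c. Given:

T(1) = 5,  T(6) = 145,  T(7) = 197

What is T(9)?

325

From T(1) = 5 and T(6) = 145: 1a + c = 5 and 36a + c = 145.
Subtracting: 35a = 140, so a = 4; then c = 5 − 4·1 = 1.
So T(n) = 4n² + 1, and T(9) = 325.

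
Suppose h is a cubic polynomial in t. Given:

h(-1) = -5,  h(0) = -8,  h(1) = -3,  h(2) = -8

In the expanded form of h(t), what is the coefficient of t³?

-3

Write h(t) = at³ + bt² + ct + d; the 4 given values yield a linear system in the 4 coefficients.
Solving, h(t) = -3t³ + 4t² + 4t - 8.
The coefficient of t³ is -3.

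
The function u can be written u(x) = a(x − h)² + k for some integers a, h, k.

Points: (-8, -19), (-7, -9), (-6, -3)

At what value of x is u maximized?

First differences 10, 6; second difference -4 = 2a, so a = -2.
Expanding, the x-coefficient is −2ah = 4h; matching it to the data gives h = -5, and then k = -1.
So u(x) = -2(x + 5)² − 1.
Hence h = -5.

-5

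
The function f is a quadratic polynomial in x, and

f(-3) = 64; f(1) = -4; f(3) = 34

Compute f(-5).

Write f(x) = ax² + bx + c; the 3 given values yield a linear system in the 3 coefficients.
Solving, f(x) = 6x² - 5x - 5.
Then f(-5) = 170.

170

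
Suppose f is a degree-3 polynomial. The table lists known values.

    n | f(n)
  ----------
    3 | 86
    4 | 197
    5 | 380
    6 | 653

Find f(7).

Write f(n) = an³ + bn² + cn + d; the 4 given values yield a linear system in the 4 coefficients.
Solving, f(n) = 3n³ + 5.
Then f(7) = 1034.

1034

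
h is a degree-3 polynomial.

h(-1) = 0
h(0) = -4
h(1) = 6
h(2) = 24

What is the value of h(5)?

Write h(x) = ax³ + bx² + cx + d; the 4 given values yield a linear system in the 4 coefficients.
Solving, h(x) = -x³ + 7x² + 4x - 4.
Then h(5) = 66.

66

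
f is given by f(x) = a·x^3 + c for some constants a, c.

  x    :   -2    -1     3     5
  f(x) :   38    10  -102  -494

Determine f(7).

-1366

From f(-2) = 38 and f(-1) = 10: -8a + c = 38 and -1a + c = 10.
Subtracting: 7a = -28, so a = -4; then c = 38 − (-4)·(-8) = 6.
So f(x) = -4x³ + 6, and f(7) = -1366.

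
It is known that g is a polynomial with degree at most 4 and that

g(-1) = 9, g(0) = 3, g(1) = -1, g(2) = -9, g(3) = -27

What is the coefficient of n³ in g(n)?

-1

First differences: -6, -4, -8, -18. Second differences: 2, -4, -10. Third differences: -6, -6.
Level-3 differences are constant, so g has degree 3.
Fitting a degree-3 polynomial gives g(n) = -n³ + n² - 4n + 3.
The coefficient of n³ is -1.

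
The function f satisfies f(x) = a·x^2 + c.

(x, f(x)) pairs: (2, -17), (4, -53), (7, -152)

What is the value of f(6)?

-113

From f(2) = -17 and f(4) = -53: 4a + c = -17 and 16a + c = -53.
Subtracting: 12a = -36, so a = -3; then c = -17 − (-3)·4 = -5.
So f(x) = -3x² − 5, and f(6) = -113.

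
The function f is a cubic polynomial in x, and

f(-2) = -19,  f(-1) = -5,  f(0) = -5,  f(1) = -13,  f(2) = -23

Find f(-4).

-113

First differences: 14, 0, -8, -10. Second differences: -14, -8, -2. Third differences: 6, 6.
Level-3 differences are constant, so f has degree 3.
Fitting a degree-3 polynomial gives f(x) = x³ - 4x² - 5x - 5.
Then f(-4) = -113.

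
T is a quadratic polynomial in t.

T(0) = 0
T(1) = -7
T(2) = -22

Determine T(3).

-45

Write T(t) = at² + bt + c; the 3 given values yield a linear system in the 3 coefficients.
Solving, T(t) = -4t² - 3t.
Then T(3) = -45.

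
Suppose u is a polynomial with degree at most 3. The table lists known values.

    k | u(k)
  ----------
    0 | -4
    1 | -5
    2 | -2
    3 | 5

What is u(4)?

First differences: -1, 3, 7. Second differences: 4, 4.
Level-2 differences are constant, so u has degree 2.
Fitting a degree-2 polynomial gives u(k) = 2k² - 3k - 4.
Then u(4) = 16.

16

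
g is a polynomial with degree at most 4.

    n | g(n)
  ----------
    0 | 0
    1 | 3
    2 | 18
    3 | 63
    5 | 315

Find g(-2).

-42

Write g(n) = an^4 + bn³ + cn² + dn + e; the 5 given values yield a linear system in the 5 coefficients.
Solving, the leading coefficient vanishes, and g(n) = 3n³ - 3n² + 3n.
Then g(-2) = -42.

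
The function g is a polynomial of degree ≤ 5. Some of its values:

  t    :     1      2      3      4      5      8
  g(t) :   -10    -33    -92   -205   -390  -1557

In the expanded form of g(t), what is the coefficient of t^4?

Write g(t) = at^5 + bt^4 + ct³ + dt² + et + p; the 6 given values yield a linear system in the 6 coefficients.
Solving, the top 2 coefficients vanish, and g(t) = -3t³ - 2t - 5.
The coefficient of t^4 is 0.

0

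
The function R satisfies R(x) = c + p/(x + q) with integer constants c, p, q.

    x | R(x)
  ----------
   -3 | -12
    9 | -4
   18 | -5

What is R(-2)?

(R(x) − c)(x + q) = p for each data point; the three points give a linear system in c and q, then p follows.
Solving: c = -6, q = 0, p = 18, so R(x) = -6 + 18/(x + 0).
Then R(-2) = -6 + 18/(-2) = -15.

-15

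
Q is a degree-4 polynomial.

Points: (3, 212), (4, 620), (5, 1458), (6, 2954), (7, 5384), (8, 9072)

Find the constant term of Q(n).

First differences: 408, 838, 1496, 2430, 3688. Second differences: 430, 658, 934, 1258. Third differences: 228, 276, 324. Fourth differences: 48, 48.
Level-4 differences are constant, so Q has degree 4.
Fitting a degree-4 polynomial gives Q(n) = 2n^4 + 2n³ - 3n² + 5n + 8.
The constant term is Q(0) = 8.

8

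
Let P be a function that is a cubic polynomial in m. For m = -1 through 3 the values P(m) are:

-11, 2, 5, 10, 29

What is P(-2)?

First differences: 13, 3, 5, 19. Second differences: -10, 2, 14. Third differences: 12, 12.
Level-3 differences are constant, so P has degree 3.
Fitting a degree-3 polynomial gives P(m) = 2m³ - 5m² + 6m + 2.
Then P(-2) = -46.

-46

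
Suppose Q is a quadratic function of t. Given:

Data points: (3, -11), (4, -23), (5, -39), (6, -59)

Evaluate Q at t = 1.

First differences: -12, -16, -20. Second differences: -4, -4.
Level-2 differences are constant, so Q has degree 2.
Fitting a degree-2 polynomial gives Q(t) = -2t² + 2t + 1.
Then Q(1) = 1.

1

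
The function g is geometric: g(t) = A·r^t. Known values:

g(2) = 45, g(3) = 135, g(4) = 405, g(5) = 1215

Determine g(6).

3645

Consecutive ratio: 135/45 = 3, and 405/135 = 3, so r = 3.
Then A·3^2 = 45 gives A = 5, and g(t) = 5·3^t.
g(6) = 5·3^6 = 3645.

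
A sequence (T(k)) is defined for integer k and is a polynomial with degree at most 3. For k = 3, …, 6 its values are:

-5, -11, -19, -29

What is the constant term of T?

First differences: -6, -8, -10. Second differences: -2, -2.
Level-2 differences are constant, so T has degree 2.
Fitting a degree-2 polynomial gives T(k) = -k² + k + 1.
The constant term is T(0) = 1.

1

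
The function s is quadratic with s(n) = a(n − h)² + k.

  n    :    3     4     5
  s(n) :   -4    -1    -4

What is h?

First differences 3, -3; second difference -6 = 2a, so a = -3.
Expanding, the n-coefficient is −2ah = 6h; matching it to the data gives h = 4, and then k = -1.
So s(n) = -3(n − 4)² − 1.
Hence h = 4.

4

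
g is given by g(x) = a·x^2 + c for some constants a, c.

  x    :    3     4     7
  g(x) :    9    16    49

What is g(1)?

1

From g(3) = 9 and g(4) = 16: 9a + c = 9 and 16a + c = 16.
Subtracting: 7a = 7, so a = 1; then c = 9 − 1·9 = 0.
So g(x) = 1x² + 0, and g(1) = 1.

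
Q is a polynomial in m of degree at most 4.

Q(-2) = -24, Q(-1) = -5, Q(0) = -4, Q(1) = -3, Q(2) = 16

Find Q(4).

Write Q(m) = am^4 + bm³ + cm² + dm + e; the 5 given values yield a linear system in the 5 coefficients.
Solving, the leading coefficient vanishes, and Q(m) = 3m³ - 2m - 4.
Then Q(4) = 180.

180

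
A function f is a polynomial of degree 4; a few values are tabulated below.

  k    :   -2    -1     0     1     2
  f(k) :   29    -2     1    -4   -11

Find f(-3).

184

Write f(k) = ak^4 + bk³ + ck² + dk + e; the 5 given values yield a linear system in the 5 coefficients.
Solving, f(k) = 2k^4 - 3k³ - 6k² + 2k + 1.
Then f(-3) = 184.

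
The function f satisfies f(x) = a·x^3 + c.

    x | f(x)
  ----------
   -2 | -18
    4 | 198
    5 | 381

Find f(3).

From f(-2) = -18 and f(4) = 198: -8a + c = -18 and 64a + c = 198.
Subtracting: 72a = 216, so a = 3; then c = -18 − 3·(-8) = 6.
So f(x) = 3x³ + 6, and f(3) = 87.

87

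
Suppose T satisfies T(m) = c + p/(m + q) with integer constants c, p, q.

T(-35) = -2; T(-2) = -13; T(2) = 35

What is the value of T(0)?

-37

(T(m) − c)(m + q) = p for each data point; the three points give a linear system in c and q, then p follows.
Solving: c = -1, q = -1, p = 36, so T(m) = -1 + 36/(m − 1).
Then T(0) = -1 + 36/(-1) = -37.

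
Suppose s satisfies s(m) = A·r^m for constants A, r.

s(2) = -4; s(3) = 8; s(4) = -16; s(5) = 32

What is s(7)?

128

Consecutive ratio: 8/(-4) = -2, and -16/8 = -2, so r = -2.
Then A·(-2)^2 = -4 gives A = -1, and s(m) = -1·(-2)^m.
s(7) = -1·(-2)^7 = 128.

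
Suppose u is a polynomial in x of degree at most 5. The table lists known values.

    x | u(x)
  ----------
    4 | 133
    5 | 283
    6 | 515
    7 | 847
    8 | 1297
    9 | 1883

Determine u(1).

First differences: 150, 232, 332, 450, 586. Second differences: 82, 100, 118, 136. Third differences: 18, 18, 18.
Level-3 differences are constant, so u has degree 3.
Fitting a degree-3 polynomial gives u(x) = 3x³ - 4x² + 3x - 7.
Then u(1) = -5.

-5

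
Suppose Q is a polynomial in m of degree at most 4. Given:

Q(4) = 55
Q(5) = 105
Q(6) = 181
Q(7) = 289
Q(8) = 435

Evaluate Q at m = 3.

25

First differences: 50, 76, 108, 146. Second differences: 26, 32, 38. Third differences: 6, 6.
Level-3 differences are constant, so Q has degree 3.
Fitting a degree-3 polynomial gives Q(m) = m³ - 2m² + 7m - 5.
Then Q(3) = 25.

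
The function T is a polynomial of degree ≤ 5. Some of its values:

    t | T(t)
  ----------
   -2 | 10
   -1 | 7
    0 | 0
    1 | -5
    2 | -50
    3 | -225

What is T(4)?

-668

First differences: -3, -7, -5, -45, -175. Second differences: -4, 2, -40, -130. Third differences: 6, -42, -90. Fourth differences: -48, -48.
Level-4 differences are constant, so T has degree 4.
Fitting a degree-4 polynomial gives T(t) = -2t^4 - 3t³ + 3t² - 3t.
Then T(4) = -668.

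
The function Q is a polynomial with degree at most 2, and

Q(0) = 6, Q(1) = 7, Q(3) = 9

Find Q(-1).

5

Write Q(t) = at² + bt + c; the 3 given values yield a linear system in the 3 coefficients.
Solving, the leading coefficient vanishes, and Q(t) = t + 6.
Then Q(-1) = 5.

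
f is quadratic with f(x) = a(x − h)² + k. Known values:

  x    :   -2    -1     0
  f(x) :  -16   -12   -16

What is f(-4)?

First differences 4, -4; second difference -8 = 2a, so a = -4.
Expanding, the x-coefficient is −2ah = 8h; matching it to the data gives h = -1, and then k = -12.
So f(x) = -4(x + 1)² − 12.
f(-4) = -4·(-3)² − 12 = -48.

-48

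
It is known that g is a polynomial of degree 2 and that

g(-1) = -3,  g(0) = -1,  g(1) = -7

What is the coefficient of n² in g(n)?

-4

Write g(n) = an² + bn + c; the 3 given values yield a linear system in the 3 coefficients.
Solving, g(n) = -4n² - 2n - 1.
The coefficient of n² is -4.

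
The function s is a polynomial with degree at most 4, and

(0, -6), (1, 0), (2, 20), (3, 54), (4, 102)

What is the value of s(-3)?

60

First differences: 6, 20, 34, 48. Second differences: 14, 14, 14.
Level-2 differences are constant, so s has degree 2.
Fitting a degree-2 polynomial gives s(k) = 7k² - k - 6.
Then s(-3) = 60.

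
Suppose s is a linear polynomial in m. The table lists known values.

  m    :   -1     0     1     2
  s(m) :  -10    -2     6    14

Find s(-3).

-26

Write s(m) = am + b; the 4 given values yield a linear system in the 2 coefficients.
Solving, s(m) = 8m - 2.
Then s(-3) = -26.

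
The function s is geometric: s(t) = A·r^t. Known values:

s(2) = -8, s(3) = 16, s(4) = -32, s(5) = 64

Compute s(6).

-128

Consecutive ratio: 16/(-8) = -2, and -32/16 = -2, so r = -2.
Then A·(-2)^2 = -8 gives A = -2, and s(t) = -2·(-2)^t.
s(6) = -2·(-2)^6 = -128.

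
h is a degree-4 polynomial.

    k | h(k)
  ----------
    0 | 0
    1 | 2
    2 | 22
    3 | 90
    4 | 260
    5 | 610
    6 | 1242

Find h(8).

First differences: 2, 20, 68, 170, 350, 632. Second differences: 18, 48, 102, 180, 282. Third differences: 30, 54, 78, 102. Fourth differences: 24, 24, 24.
Level-4 differences are constant, so h has degree 4.
Fitting a degree-4 polynomial gives h(k) = k^4 - k³ + 5k² - 3k.
Then h(8) = 3880.

3880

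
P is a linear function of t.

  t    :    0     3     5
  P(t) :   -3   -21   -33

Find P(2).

Write P(t) = at + b; the 3 given values yield a linear system in the 2 coefficients.
Solving, P(t) = -6t - 3.
Then P(2) = -15.

-15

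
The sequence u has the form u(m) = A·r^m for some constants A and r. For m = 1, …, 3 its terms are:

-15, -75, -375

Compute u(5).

-9375

Consecutive ratio: -75/(-15) = 5, and -375/(-75) = 5, so r = 5.
Then A·5^1 = -15 gives A = -3, and u(m) = -3·5^m.
u(5) = -3·5^5 = -9375.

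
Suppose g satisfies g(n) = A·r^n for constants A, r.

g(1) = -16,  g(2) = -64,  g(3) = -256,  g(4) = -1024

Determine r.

4

Consecutive ratio: -64/(-16) = 4, and -256/(-64) = 4, so r = 4.
Then A·4^1 = -16 gives A = -4, and g(n) = -4·4^n.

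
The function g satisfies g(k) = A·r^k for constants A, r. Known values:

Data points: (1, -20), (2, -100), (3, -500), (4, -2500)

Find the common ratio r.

Consecutive ratio: -100/(-20) = 5, and -500/(-100) = 5, so r = 5.
Then A·5^1 = -20 gives A = -4, and g(k) = -4·5^k.

5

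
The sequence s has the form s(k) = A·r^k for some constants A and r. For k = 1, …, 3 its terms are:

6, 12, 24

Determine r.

Consecutive ratio: 12/6 = 2, and 24/12 = 2, so r = 2.
Then A·2^1 = 6 gives A = 3, and s(k) = 3·2^k.

2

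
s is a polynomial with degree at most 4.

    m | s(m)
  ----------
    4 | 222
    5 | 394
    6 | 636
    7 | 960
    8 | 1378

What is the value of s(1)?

6

First differences: 172, 242, 324, 418. Second differences: 70, 82, 94. Third differences: 12, 12.
Level-3 differences are constant, so s has degree 3.
Fitting a degree-3 polynomial gives s(m) = 2m³ + 5m² + 5m - 6.
Then s(1) = 6.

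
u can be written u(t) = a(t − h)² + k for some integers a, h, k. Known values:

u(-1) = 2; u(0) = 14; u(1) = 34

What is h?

First differences 12, 20; second difference 8 = 2a, so a = 4.
Expanding, the t-coefficient is −2ah = -8h; matching it to the data gives h = -2, and then k = -2.
So u(t) = 4(t + 2)² − 2.
Hence h = -2.

-2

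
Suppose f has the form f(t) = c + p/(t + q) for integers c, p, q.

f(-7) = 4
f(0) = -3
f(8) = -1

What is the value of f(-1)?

-4

(f(t) − c)(t + q) = p for each data point; the three points give a linear system in c and q, then p follows.
Solving: c = 0, q = 4, p = -12, so f(t) = -12/(t + 4).
Then f(-1) = 0 − 12/3 = -4.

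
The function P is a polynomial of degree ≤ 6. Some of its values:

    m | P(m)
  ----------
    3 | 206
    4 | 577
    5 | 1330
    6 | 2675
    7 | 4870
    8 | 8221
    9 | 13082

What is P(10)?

19855

First differences: 371, 753, 1345, 2195, 3351, 4861. Second differences: 382, 592, 850, 1156, 1510. Third differences: 210, 258, 306, 354. Fourth differences: 48, 48, 48.
Level-4 differences are constant, so P has degree 4.
Extending the table by one column gives the next first difference 6773, so P(10) = 13082 + 6773 = 19855.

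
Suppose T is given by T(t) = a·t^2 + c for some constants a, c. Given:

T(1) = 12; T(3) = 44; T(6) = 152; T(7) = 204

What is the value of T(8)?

264

From T(1) = 12 and T(3) = 44: 1a + c = 12 and 9a + c = 44.
Subtracting: 8a = 32, so a = 4; then c = 12 − 4·1 = 8.
So T(t) = 4t² + 8, and T(8) = 264.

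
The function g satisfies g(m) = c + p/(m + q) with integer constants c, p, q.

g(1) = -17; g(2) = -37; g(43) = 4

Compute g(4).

43

(g(m) − c)(m + q) = p for each data point; the three points give a linear system in c and q, then p follows.
Solving: c = 3, q = -3, p = 40, so g(m) = 3 + 40/(m − 3).
Then g(4) = 3 + 40/1 = 43.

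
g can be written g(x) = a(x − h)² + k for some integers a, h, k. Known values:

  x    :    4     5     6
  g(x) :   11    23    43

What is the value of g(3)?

7

First differences 12, 20; second difference 8 = 2a, so a = 4.
Expanding, the x-coefficient is −2ah = -8h; matching it to the data gives h = 3, and then k = 7.
So g(x) = 4(x − 3)² + 7.
g(3) = 4·0² + 7 = 7.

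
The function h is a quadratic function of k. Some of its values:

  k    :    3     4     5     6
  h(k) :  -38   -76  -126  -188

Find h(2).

-12

First differences: -38, -50, -62. Second differences: -12, -12.
Level-2 differences are constant, so h has degree 2.
Fitting a degree-2 polynomial gives h(k) = -6k² + 4k + 4.
Then h(2) = -12.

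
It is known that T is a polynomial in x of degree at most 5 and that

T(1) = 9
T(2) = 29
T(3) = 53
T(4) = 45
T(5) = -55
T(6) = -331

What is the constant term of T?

First differences: 20, 24, -8, -100, -276. Second differences: 4, -32, -92, -176. Third differences: -36, -60, -84. Fourth differences: -24, -24.
Level-4 differences are constant, so T has degree 4.
Fitting a degree-4 polynomial gives T(x) = -x^4 + 4x³ + 3x² - 2x + 5.
The constant term is T(0) = 5.

5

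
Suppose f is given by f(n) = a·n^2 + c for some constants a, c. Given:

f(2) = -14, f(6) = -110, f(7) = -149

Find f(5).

From f(2) = -14 and f(6) = -110: 4a + c = -14 and 36a + c = -110.
Subtracting: 32a = -96, so a = -3; then c = -14 − (-3)·4 = -2.
So f(n) = -3n² − 2, and f(5) = -77.

-77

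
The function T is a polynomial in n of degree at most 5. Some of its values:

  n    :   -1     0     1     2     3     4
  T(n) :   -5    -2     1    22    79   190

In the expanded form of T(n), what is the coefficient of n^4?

0

First differences: 3, 3, 21, 57, 111. Second differences: 0, 18, 36, 54. Third differences: 18, 18, 18.
Level-3 differences are constant, so T has degree 3.
Fitting a degree-3 polynomial gives T(n) = 3n³ - 2.
The coefficient of n^4 is 0.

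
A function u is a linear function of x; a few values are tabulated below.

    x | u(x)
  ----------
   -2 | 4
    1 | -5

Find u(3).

-11

Write u(x) = ax + b; the 2 given values yield a linear system in the 2 coefficients.
Solving, u(x) = -3x - 2.
Then u(3) = -11.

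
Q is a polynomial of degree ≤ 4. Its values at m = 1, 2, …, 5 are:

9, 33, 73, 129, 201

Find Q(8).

Write Q(m) = am^4 + bm³ + cm² + dm + e; the 5 given values yield a linear system in the 5 coefficients.
Solving, the top 2 coefficients vanish, and Q(m) = 8m² + 1.
Then Q(8) = 513.

513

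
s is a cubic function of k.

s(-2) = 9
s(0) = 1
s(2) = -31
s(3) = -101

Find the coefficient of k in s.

Write s(k) = ak³ + bk² + ck + d; the 4 given values yield a linear system in the 4 coefficients.
Solving, s(k) = -3k³ - 3k² + 2k + 1.
The coefficient of k is 2.

2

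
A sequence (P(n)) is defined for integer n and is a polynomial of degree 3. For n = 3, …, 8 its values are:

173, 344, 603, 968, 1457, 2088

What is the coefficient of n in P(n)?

First differences: 171, 259, 365, 489, 631. Second differences: 88, 106, 124, 142. Third differences: 18, 18, 18.
Level-3 differences are constant, so P has degree 3.
Fitting a degree-3 polynomial gives P(n) = 3n³ + 8n² + 4n + 8.
The coefficient of n is 4.

4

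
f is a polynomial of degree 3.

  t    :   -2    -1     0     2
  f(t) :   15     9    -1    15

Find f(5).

309

Write f(t) = at³ + bt² + ct + d; the 4 given values yield a linear system in the 4 coefficients.
Solving, f(t) = 2t³ + 4t² - 8t - 1.
Then f(5) = 309.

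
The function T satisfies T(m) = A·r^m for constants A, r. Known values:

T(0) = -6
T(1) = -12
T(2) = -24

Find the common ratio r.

Consecutive ratio: -12/(-6) = 2, and -24/(-12) = 2, so r = 2.
Then A·2^0 = -6 gives A = -6, and T(m) = -6·2^m.

2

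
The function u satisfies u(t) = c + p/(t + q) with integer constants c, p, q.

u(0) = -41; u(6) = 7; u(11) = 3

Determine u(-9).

(u(t) − c)(t + q) = p for each data point; the three points give a linear system in c and q, then p follows.
Solving: c = -1, q = -1, p = 40, so u(t) = -1 + 40/(t − 1).
Then u(-9) = -1 + 40/(-10) = -5.

-5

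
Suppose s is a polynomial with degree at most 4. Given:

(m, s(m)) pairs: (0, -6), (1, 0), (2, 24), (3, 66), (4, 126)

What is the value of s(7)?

414

Write s(m) = am^4 + bm³ + cm² + dm + e; the 5 given values yield a linear system in the 5 coefficients.
Solving, the top 2 coefficients vanish, and s(m) = 9m² - 3m - 6.
Then s(7) = 414.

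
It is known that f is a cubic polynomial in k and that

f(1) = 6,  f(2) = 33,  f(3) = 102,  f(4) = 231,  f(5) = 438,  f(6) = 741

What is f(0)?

3

Write f(k) = ak³ + bk² + ck + d; the 6 given values yield a linear system in the 4 coefficients.
Solving, f(k) = 3k³ + 3k² - 3k + 3.
The constant term is f(0) = 3.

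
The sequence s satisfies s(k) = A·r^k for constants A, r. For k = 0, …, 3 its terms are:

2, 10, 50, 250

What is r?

Consecutive ratio: 10/2 = 5, and 50/10 = 5, so r = 5.
Then A·5^0 = 2 gives A = 2, and s(k) = 2·5^k.

5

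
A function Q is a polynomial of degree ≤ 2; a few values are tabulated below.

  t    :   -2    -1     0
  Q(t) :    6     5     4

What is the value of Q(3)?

First differences: -1, -1.
Level-1 differences are constant, so Q has degree 1.
Fitting a degree-1 polynomial gives Q(t) = -t + 4.
Then Q(3) = 1.

1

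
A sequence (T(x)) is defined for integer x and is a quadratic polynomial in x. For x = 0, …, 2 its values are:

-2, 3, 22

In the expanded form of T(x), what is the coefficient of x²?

Write T(x) = ax² + bx + c; the 3 given values yield a linear system in the 3 coefficients.
Solving, T(x) = 7x² - 2x - 2.
The coefficient of x² is 7.

7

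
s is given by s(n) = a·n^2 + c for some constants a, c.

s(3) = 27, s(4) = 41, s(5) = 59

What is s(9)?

From s(3) = 27 and s(4) = 41: 9a + c = 27 and 16a + c = 41.
Subtracting: 7a = 14, so a = 2; then c = 27 − 2·9 = 9.
So s(n) = 2n² + 9, and s(9) = 171.

171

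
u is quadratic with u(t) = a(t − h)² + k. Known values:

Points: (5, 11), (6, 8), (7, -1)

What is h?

5

First differences -3, -9; second difference -6 = 2a, so a = -3.
Expanding, the t-coefficient is −2ah = 6h; matching it to the data gives h = 5, and then k = 11.
So u(t) = -3(t − 5)² + 11.
Hence h = 5.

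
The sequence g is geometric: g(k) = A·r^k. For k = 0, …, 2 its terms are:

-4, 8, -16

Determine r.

-2

Consecutive ratio: 8/(-4) = -2, and -16/8 = -2, so r = -2.
Then A·(-2)^0 = -4 gives A = -4, and g(k) = -4·(-2)^k.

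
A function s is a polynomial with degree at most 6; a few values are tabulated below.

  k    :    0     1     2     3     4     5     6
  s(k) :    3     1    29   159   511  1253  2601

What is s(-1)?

11

First differences: -2, 28, 130, 352, 742, 1348. Second differences: 30, 102, 222, 390, 606. Third differences: 72, 120, 168, 216. Fourth differences: 48, 48, 48.
Level-4 differences are constant, so s has degree 4.
Fitting a degree-4 polynomial gives s(k) = 2k^4 + k² - 5k + 3.
Then s(-1) = 11.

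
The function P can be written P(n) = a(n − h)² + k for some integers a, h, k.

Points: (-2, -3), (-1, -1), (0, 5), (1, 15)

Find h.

First differences 2, 6, 10; second difference 4 = 2a, so a = 2.
Expanding, the n-coefficient is −2ah = -4h; matching it to the data gives h = -2, and then k = -3.
So P(n) = 2(n + 2)² − 3.
Hence h = -2.

-2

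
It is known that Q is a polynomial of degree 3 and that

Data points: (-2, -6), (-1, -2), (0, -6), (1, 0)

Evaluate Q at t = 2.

Write Q(t) = at³ + bt² + ct + d; the 4 given values yield a linear system in the 4 coefficients.
Solving, Q(t) = 3t³ + 5t² - 2t - 6.
Then Q(2) = 34.

34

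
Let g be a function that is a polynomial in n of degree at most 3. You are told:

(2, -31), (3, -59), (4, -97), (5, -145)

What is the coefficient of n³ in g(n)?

0

Write g(n) = an³ + bn² + cn + d; the 4 given values yield a linear system in the 4 coefficients.
Solving, the leading coefficient vanishes, and g(n) = -5n² - 3n - 5.
The coefficient of n³ is 0.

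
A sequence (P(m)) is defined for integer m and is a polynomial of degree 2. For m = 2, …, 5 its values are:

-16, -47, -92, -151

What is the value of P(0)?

4

First differences: -31, -45, -59. Second differences: -14, -14.
Level-2 differences are constant, so P has degree 2.
Fitting a degree-2 polynomial gives P(m) = -7m² + 4m + 4.
Then P(0) = 4.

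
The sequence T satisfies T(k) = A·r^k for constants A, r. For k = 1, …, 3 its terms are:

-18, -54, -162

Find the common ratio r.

Consecutive ratio: -54/(-18) = 3, and -162/(-54) = 3, so r = 3.
Then A·3^1 = -18 gives A = -6, and T(k) = -6·3^k.

3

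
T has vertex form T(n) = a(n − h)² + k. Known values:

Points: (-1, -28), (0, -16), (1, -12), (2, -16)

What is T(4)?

-48

First differences 12, 4, -4; second difference -8 = 2a, so a = -4.
Expanding, the n-coefficient is −2ah = 8h; matching it to the data gives h = 1, and then k = -12.
So T(n) = -4(n − 1)² − 12.
T(4) = -4·3² − 12 = -48.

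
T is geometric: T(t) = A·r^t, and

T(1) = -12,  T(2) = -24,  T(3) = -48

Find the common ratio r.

Consecutive ratio: -24/(-12) = 2, and -48/(-24) = 2, so r = 2.
Then A·2^1 = -12 gives A = -6, and T(t) = -6·2^t.

2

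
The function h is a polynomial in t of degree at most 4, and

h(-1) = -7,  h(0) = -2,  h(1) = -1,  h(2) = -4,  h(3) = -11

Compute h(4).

First differences: 5, 1, -3, -7. Second differences: -4, -4, -4.
Level-2 differences are constant, so h has degree 2.
Fitting a degree-2 polynomial gives h(t) = -2t² + 3t - 2.
Then h(4) = -22.

-22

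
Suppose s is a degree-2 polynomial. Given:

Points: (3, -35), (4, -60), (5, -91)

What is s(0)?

4

Write s(n) = an² + bn + c; the 3 given values yield a linear system in the 3 coefficients.
Solving, s(n) = -3n² - 4n + 4.
Then s(0) = 4.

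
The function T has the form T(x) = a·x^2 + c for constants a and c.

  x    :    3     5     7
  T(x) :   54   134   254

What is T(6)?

189

From T(3) = 54 and T(5) = 134: 9a + c = 54 and 25a + c = 134.
Subtracting: 16a = 80, so a = 5; then c = 54 − 5·9 = 9.
So T(x) = 5x² + 9, and T(6) = 189.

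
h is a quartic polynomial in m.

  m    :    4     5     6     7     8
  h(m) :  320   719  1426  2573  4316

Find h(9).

Write h(m) = am^4 + bm³ + cm² + dm + e; the 5 given values yield a linear system in the 5 coefficients.
Solving, h(m) = m^4 + 3m² + 3m + 4.
Then h(9) = 6835.

6835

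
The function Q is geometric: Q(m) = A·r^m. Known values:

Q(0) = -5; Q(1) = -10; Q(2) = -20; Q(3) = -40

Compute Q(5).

Consecutive ratio: -10/(-5) = 2, and -20/(-10) = 2, so r = 2.
Then A·2^0 = -5 gives A = -5, and Q(m) = -5·2^m.
Q(5) = -5·2^5 = -160.

-160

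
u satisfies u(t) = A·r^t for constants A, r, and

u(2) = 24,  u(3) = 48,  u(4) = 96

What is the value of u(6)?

384

Consecutive ratio: 48/24 = 2, and 96/48 = 2, so r = 2.
Then A·2^2 = 24 gives A = 6, and u(t) = 6·2^t.
u(6) = 6·2^6 = 384.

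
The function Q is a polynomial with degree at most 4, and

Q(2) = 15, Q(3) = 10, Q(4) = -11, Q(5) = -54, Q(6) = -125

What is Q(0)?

First differences: -5, -21, -43, -71. Second differences: -16, -22, -28. Third differences: -6, -6.
Level-3 differences are constant, so Q has degree 3.
Fitting a degree-3 polynomial gives Q(k) = -k³ + k² + 9k + 1.
Then Q(0) = 1.

1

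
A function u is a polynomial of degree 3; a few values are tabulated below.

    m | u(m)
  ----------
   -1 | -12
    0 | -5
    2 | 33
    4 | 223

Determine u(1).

Write u(m) = am³ + bm² + cm + d; the 4 given values yield a linear system in the 4 coefficients.
Solving, u(m) = 3m³ + m² + 5m - 5.
Then u(1) = 4.

4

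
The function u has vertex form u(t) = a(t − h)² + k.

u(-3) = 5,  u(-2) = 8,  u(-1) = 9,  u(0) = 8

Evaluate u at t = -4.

First differences 3, 1, -1; second difference -2 = 2a, so a = -1.
Expanding, the t-coefficient is −2ah = 2h; matching it to the data gives h = -1, and then k = 9.
So u(t) = -1(t + 1)² + 9.
u(-4) = -1·(-3)² + 9 = 0.

0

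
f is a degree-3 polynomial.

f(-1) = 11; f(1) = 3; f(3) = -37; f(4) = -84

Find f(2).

Write f(t) = at³ + bt² + ct + d; the 4 given values yield a linear system in the 4 coefficients.
Solving, f(t) = -t³ - t² - 3t + 8.
Then f(2) = -10.

-10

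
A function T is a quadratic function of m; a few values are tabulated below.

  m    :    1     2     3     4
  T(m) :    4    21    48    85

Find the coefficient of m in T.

2

First differences: 17, 27, 37. Second differences: 10, 10.
Level-2 differences are constant, so T has degree 2.
Fitting a degree-2 polynomial gives T(m) = 5m² + 2m - 3.
The coefficient of m is 2.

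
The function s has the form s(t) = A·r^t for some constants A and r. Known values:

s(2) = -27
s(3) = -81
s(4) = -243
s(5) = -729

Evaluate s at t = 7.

Consecutive ratio: -81/(-27) = 3, and -243/(-81) = 3, so r = 3.
Then A·3^2 = -27 gives A = -3, and s(t) = -3·3^t.
s(7) = -3·3^7 = -6561.

-6561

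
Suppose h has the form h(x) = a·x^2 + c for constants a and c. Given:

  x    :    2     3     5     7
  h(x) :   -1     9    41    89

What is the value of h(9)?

From h(2) = -1 and h(3) = 9: 4a + c = -1 and 9a + c = 9.
Subtracting: 5a = 10, so a = 2; then c = -1 − 2·4 = -9.
So h(x) = 2x² − 9, and h(9) = 153.

153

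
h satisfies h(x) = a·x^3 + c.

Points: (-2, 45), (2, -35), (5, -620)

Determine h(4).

-315

From h(-2) = 45 and h(2) = -35: -8a + c = 45 and 8a + c = -35.
Subtracting: 16a = -80, so a = -5; then c = 45 − (-5)·(-8) = 5.
So h(x) = -5x³ + 5, and h(4) = -315.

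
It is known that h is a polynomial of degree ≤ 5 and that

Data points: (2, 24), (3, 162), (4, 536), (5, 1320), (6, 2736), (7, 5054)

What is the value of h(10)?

20840

First differences: 138, 374, 784, 1416, 2318. Second differences: 236, 410, 632, 902. Third differences: 174, 222, 270. Fourth differences: 48, 48.
Level-4 differences are constant, so h has degree 4.
Fitting a degree-4 polynomial gives h(t) = 2t^4 + t³ - t² - 6t.
Then h(10) = 20840.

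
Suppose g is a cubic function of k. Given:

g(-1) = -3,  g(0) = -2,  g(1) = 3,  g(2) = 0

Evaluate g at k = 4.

Write g(k) = ak³ + bk² + ck + d; the 4 given values yield a linear system in the 4 coefficients.
Solving, g(k) = -2k³ + 2k² + 5k - 2.
Then g(4) = -78.

-78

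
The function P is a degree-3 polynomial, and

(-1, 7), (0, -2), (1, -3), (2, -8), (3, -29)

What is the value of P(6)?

Write P(m) = am³ + bm² + cm + d; the 5 given values yield a linear system in the 4 coefficients.
Solving, P(m) = -2m³ + 4m² - 3m - 2.
Then P(6) = -308.

-308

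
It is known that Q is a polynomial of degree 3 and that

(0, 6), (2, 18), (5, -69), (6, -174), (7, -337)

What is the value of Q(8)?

-570

Write Q(x) = ax³ + bx² + cx + d; the 5 given values yield a linear system in the 4 coefficients.
Solving, Q(x) = -2x³ + 7x² + 6.
Then Q(8) = -570.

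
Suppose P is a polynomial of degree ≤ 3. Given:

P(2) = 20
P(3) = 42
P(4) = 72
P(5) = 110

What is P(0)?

0

First differences: 22, 30, 38. Second differences: 8, 8.
Level-2 differences are constant, so P has degree 2.
Fitting a degree-2 polynomial gives P(t) = 4t² + 2t.
Then P(0) = 0.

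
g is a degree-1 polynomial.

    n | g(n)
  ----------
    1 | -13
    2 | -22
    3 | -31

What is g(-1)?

5

First differences: -9, -9.
Level-1 differences are constant, so g has degree 1.
Fitting a degree-1 polynomial gives g(n) = -9n - 4.
Then g(-1) = 5.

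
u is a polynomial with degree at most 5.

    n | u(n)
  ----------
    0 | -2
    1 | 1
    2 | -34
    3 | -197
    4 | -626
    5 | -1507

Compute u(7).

-5609

First differences: 3, -35, -163, -429, -881. Second differences: -38, -128, -266, -452. Third differences: -90, -138, -186. Fourth differences: -48, -48.
Level-4 differences are constant, so u has degree 4.
Fitting a degree-4 polynomial gives u(n) = -2n^4 - 3n³ + 4n² + 4n - 2.
Then u(7) = -5609.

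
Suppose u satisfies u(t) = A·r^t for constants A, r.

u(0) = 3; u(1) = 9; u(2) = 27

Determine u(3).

Consecutive ratio: 9/3 = 3, and 27/9 = 3, so r = 3.
Then A·3^0 = 3 gives A = 3, and u(t) = 3·3^t.
u(3) = 3·3^3 = 81.

81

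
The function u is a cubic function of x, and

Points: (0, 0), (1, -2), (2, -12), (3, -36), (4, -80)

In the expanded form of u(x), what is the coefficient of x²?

First differences: -2, -10, -24, -44. Second differences: -8, -14, -20. Third differences: -6, -6.
Level-3 differences are constant, so u has degree 3.
Fitting a degree-3 polynomial gives u(x) = -x³ - x².
The coefficient of x² is -1.

-1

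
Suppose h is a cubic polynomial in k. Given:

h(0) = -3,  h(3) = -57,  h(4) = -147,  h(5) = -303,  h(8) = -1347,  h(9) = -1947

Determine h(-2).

Write h(k) = ak³ + bk² + ck + d; the 6 given values yield a linear system in the 4 coefficients.
Solving, h(k) = -3k³ + 3k² - 3.
Then h(-2) = 33.

33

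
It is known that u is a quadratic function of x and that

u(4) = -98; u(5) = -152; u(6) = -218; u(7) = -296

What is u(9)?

-488

Write u(x) = ax² + bx + c; the 4 given values yield a linear system in the 3 coefficients.
Solving, u(x) = -6x² - 2.
Then u(9) = -488.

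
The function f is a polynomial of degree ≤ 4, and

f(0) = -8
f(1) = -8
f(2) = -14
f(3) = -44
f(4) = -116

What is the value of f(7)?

-764

First differences: 0, -6, -30, -72. Second differences: -6, -24, -42. Third differences: -18, -18.
Level-3 differences are constant, so f has degree 3.
Fitting a degree-3 polynomial gives f(x) = -3x³ + 6x² - 3x - 8.
Then f(7) = -764.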